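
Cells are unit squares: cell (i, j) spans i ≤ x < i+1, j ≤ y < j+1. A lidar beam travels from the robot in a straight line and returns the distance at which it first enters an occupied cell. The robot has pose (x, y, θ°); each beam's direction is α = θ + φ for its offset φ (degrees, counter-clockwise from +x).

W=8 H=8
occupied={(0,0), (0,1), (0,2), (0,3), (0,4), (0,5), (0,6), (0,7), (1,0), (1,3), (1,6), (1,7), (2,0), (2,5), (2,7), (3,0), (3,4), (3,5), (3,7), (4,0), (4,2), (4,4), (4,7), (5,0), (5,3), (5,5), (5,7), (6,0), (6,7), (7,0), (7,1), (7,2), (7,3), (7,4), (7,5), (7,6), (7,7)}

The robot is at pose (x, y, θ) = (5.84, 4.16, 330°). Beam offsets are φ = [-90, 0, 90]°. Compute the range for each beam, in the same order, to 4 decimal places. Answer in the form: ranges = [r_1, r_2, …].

ranges = [0.1848, 1.3395, 2.3200]

beam 1: φ=-90°, α=240°
  cosα=-0.5000 sinα=-0.8660 | (5,4) | tMaxX 1.6800 tMaxY 0.1848 | tΔX 2.0000 tΔY 1.1547
    t=0.1848 [y] (5,3) — stop
  → r_1 = 0.1848
beam 2: φ=0°, α=330°
  cosα=0.8660 sinα=-0.5000 | (5,4) | tMaxX 0.1848 tMaxY 0.3200 | tΔX 1.1547 tΔY 2.0000
    t=0.1848 [x] (6,4)
    t=0.3200 [y] (6,3)
    t=1.3395 [x] (7,3) — stop
  → r_2 = 1.3395
beam 3: φ=90°, α=60°
  cosα=0.5000 sinα=0.8660 | (5,4) | tMaxX 0.3200 tMaxY 0.9699 | tΔX 2.0000 tΔY 1.1547
    t=0.3200 [x] (6,4)
    t=0.9699 [y] (6,5)
    t=2.1246 [y] (6,6)
    t=2.3200 [x] (7,6) — stop
  → r_3 = 2.3200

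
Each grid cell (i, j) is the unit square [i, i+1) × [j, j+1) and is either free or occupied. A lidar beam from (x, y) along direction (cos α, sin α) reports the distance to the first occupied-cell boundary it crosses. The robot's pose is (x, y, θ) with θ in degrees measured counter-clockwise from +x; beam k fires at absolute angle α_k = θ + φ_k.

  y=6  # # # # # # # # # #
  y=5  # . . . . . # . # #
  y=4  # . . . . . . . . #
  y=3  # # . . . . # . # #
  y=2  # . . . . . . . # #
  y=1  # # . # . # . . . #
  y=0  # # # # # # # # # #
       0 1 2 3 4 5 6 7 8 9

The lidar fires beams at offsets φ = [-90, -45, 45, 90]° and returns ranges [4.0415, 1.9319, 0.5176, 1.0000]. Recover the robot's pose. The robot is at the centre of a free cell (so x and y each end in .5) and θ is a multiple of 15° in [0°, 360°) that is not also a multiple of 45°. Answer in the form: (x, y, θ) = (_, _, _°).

(x, y, θ) = (2.5, 5.5, 60°)

Enumerate (i+0.5, j+0.5, θ) over the 31 free cells and 16 admissible headings. For each, cast all 4 beams and compare to the given ranges.
  (2.5, 3.5, 240°): beam 1 = 0.5774 ≠ 4.0415 ✗
  (2.5, 2.5, 30°): beam 1 = 1.0000 ≠ 4.0415 ✗
  (7.5, 3.5, 195°): beam 1 = 1.9319 ≠ 4.0415 ✗
  (3.5, 5.5, 15°): beam 1 = 4.6587 ≠ 4.0415 ✗
  …
  (2.5, 5.5, 60°): r_1=4.0415, r_2=1.9319, r_3=0.5176, r_4=1.0000 — all match ✓
Unique over the lattice → pose = (2.5, 5.5, 60°).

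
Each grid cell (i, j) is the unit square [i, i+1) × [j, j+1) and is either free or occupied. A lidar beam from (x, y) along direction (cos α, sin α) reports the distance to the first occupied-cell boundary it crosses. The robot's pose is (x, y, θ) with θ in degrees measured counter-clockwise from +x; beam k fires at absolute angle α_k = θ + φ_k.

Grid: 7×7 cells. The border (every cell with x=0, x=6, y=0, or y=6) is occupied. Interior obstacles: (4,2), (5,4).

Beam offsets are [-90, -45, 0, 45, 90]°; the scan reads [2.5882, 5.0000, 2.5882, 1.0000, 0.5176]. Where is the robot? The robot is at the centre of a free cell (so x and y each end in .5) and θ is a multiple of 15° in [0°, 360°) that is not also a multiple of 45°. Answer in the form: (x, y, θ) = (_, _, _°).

Candidates: 23 free-cell centres × 16 headings = 368 poses. Raycast each; keep the one whose scan matches to 4 dp.
  (4.5, 1.5, 120°): beam 1 = 1.7321 ≠ 2.5882 ✗
  (3.5, 5.5, 300°): beam 1 = 2.8868 ≠ 2.5882 ✗
  (2.5, 1.5, 255°): beam 1 = 1.5529 ≠ 2.5882 ✗
  (3.5, 1.5, 105°): beam 2 = 1.0000 ≠ 5.0000 ✗
  (2.5, 4.5, 285°): beam 1 = 1.5529 ≠ 2.5882 ✗
  …
  (1.5, 3.5, 75°): r_1=2.5882, r_2=5.0000, r_3=2.5882, r_4=1.0000, r_5=0.5176 — all match ✓
Only this pose fits every beam.

(x, y, θ) = (1.5, 3.5, 75°)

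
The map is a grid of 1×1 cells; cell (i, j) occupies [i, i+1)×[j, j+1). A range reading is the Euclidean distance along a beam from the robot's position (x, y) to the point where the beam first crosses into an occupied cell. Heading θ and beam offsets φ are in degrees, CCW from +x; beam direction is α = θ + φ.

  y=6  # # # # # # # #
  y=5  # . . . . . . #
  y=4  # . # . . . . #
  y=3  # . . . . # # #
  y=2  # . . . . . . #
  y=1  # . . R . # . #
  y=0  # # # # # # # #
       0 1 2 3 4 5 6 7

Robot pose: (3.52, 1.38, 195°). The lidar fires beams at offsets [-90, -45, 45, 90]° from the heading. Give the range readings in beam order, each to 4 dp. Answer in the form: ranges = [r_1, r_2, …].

beam 1: φ=-90°, α=105°
  dir = (cos 105°, sin 105°) = (-0.2588, 0.9659); from cell (3,1)
  next x-line at t=2.0091, next y-line at t=0.6419; Δt_x=3.8637, Δt_y=1.0353
    y: enter (3,2) at t=0.6419
    y: enter (3,3) at t=1.6771
    x: enter (2,3) at t=2.0091
    y: enter (2,4) at t=2.7124 ← occupied
  → r_1 = 2.7124
beam 2: φ=-45°, α=150°
  dir = (cos 150°, sin 150°) = (-0.8660, 0.5000); from cell (3,1)
  next x-line at t=0.6004, next y-line at t=1.2400; Δt_x=1.1547, Δt_y=2.0000
    x: enter (2,1) at t=0.6004
    y: enter (2,2) at t=1.2400
    x: enter (1,2) at t=1.7551
    x: enter (0,2) at t=2.9098 ← occupied
  → r_2 = 2.9098
beam 3: φ=45°, α=240°
  dir = (cos 240°, sin 240°) = (-0.5000, -0.8660); from cell (3,1)
  next x-line at t=1.0400, next y-line at t=0.4388; Δt_x=2.0000, Δt_y=1.1547
    y: enter (3,0) at t=0.4388 ← occupied
  → r_3 = 0.4388
beam 4: φ=90°, α=285°
  dir = (cos 285°, sin 285°) = (0.2588, -0.9659); from cell (3,1)
  next x-line at t=1.8546, next y-line at t=0.3934; Δt_x=3.8637, Δt_y=1.0353
    y: enter (3,0) at t=0.3934 ← occupied
  → r_4 = 0.3934

ranges = [2.7124, 2.9098, 0.4388, 0.3934]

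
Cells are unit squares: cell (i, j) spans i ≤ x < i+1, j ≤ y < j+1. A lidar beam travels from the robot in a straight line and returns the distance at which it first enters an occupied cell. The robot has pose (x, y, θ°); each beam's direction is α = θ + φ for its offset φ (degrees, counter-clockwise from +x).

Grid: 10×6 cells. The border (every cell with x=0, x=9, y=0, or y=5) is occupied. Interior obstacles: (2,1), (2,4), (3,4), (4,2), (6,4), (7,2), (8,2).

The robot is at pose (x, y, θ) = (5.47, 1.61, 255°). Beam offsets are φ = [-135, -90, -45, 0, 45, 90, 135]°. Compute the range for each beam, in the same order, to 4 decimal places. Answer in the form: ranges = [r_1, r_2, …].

beam 1: φ=-135°, α=120°
  d=(-0.5000,0.8660)  start (5,1)  tX=0.9400 tY=0.4503  stride 1/|dx|=2.0000 1/|dy|=1.1547
    cross y-line → (5,2), t=0.4503
    cross x-line → (4,2), t=0.9400 (wall)
  → r_1 = 0.9400
beam 2: φ=-90°, α=165°
  d=(-0.9659,0.2588)  start (5,1)  tX=0.4866 tY=1.5068  stride 1/|dx|=1.0353 1/|dy|=3.8637
    cross x-line → (4,1), t=0.4866
    cross y-line → (4,2), t=1.5068 (wall)
  → r_2 = 1.5068
beam 3: φ=-45°, α=210°
  d=(-0.8660,-0.5000)  start (5,1)  tX=0.5427 tY=1.2200  stride 1/|dx|=1.1547 1/|dy|=2.0000
    cross x-line → (4,1), t=0.5427
    cross y-line → (4,0), t=1.2200 (wall)
  → r_3 = 1.2200
beam 4: φ=0°, α=255°
  d=(-0.2588,-0.9659)  start (5,1)  tX=1.8159 tY=0.6315  stride 1/|dx|=3.8637 1/|dy|=1.0353
    cross y-line → (5,0), t=0.6315 (wall)
  → r_4 = 0.6315
beam 5: φ=45°, α=300°
  d=(0.5000,-0.8660)  start (5,1)  tX=1.0600 tY=0.7044  stride 1/|dx|=2.0000 1/|dy|=1.1547
    cross y-line → (5,0), t=0.7044 (wall)
  → r_5 = 0.7044
beam 6: φ=90°, α=345°
  d=(0.9659,-0.2588)  start (5,1)  tX=0.5487 tY=2.3569  stride 1/|dx|=1.0353 1/|dy|=3.8637
    cross x-line → (6,1), t=0.5487
    cross x-line → (7,1), t=1.5840
    cross y-line → (7,0), t=2.3569 (wall)
  → r_6 = 2.3569
beam 7: φ=135°, α=30°
  d=(0.8660,0.5000)  start (5,1)  tX=0.6120 tY=0.7800  stride 1/|dx|=1.1547 1/|dy|=2.0000
    cross x-line → (6,1), t=0.6120
    cross y-line → (6,2), t=0.7800
    cross x-line → (7,2), t=1.7667 (wall)
  → r_7 = 1.7667

ranges = [0.9400, 1.5068, 1.2200, 0.6315, 0.7044, 2.3569, 1.7667]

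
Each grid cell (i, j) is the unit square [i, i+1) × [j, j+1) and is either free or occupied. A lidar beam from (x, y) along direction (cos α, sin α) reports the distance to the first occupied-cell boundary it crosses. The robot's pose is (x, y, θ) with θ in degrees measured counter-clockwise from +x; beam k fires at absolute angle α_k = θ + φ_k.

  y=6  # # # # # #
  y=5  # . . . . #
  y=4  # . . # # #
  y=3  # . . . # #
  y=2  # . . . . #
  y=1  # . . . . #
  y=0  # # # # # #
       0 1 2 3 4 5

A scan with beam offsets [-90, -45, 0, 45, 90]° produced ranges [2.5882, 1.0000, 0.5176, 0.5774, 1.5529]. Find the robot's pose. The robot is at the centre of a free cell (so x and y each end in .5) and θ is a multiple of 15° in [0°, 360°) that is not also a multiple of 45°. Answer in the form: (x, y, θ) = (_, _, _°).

(x, y, θ) = (3.5, 1.5, 255°)

Candidates: 17 free-cell centres × 16 headings = 272 poses. Raycast each; keep the one whose scan matches to 4 dp.
  (2.5, 4.5, 345°): beam 1 = 3.6235 ≠ 2.5882 ✗
  (4.5, 5.5, 120°): beam 1 = 0.5774 ≠ 2.5882 ✗
  (2.5, 2.5, 75°): beam 2 = 1.7321 ≠ 1.0000 ✗
  (2.5, 1.5, 165°): beam 2 = 3.0000 ≠ 1.0000 ✗
  …
  (3.5, 1.5, 255°): r_1=2.5882, r_2=1.0000, r_3=0.5176, r_4=0.5774, r_5=1.5529 — all match ✓
Unique over the lattice → pose = (3.5, 1.5, 255°).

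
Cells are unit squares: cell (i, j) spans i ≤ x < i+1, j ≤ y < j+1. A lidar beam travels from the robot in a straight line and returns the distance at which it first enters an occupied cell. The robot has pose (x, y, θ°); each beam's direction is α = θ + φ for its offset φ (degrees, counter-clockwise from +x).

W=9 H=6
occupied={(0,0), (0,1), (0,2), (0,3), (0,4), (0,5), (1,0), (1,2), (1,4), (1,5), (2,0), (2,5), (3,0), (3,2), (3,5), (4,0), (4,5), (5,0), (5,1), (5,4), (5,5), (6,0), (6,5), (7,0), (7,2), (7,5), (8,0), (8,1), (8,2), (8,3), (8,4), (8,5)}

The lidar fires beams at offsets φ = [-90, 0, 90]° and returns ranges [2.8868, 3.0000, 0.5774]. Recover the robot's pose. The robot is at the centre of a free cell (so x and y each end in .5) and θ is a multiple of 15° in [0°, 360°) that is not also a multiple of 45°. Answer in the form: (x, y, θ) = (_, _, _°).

Enumerate (i+0.5, j+0.5, θ) over the 22 free cells and 16 admissible headings. For each, cast all 3 beams and compare to the given ranges.
  (3.5, 1.5, 165°): beam 1 = 0.5176 ≠ 2.8868 ✗
  (2.5, 1.5, 30°): beam 1 = 0.5774 ≠ 2.8868 ✗
  (4.5, 4.5, 255°): beam 1 = 1.9319 ≠ 2.8868 ✗
  …
  (5.5, 2.5, 210°): r_1=2.8868, r_2=3.0000, r_3=0.5774 — all match ✓
Only this pose fits every beam.

(x, y, θ) = (5.5, 2.5, 210°)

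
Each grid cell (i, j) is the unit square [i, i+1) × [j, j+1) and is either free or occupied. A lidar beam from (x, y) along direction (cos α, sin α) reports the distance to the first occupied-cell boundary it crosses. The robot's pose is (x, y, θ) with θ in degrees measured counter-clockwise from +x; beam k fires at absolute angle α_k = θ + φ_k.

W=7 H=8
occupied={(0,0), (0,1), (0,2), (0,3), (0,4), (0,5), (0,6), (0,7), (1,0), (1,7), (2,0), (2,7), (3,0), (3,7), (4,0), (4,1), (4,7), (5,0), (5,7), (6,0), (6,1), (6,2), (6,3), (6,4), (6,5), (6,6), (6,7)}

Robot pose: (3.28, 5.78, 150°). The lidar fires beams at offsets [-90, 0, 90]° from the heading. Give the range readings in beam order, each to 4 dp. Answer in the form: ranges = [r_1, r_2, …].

ranges = [1.4087, 2.4400, 4.5600]

beam 1: φ=-90°, α=60°
  cosα=0.5000 sinα=0.8660 | (3,5) | tMaxX 1.4400 tMaxY 0.2540 | tΔX 2.0000 tΔY 1.1547
    t=0.2540 [y] (3,6)
    t=1.4087 [y] (3,7) — stop
  → r_1 = 1.4087
beam 2: φ=0°, α=150°
  cosα=-0.8660 sinα=0.5000 | (3,5) | tMaxX 0.3233 tMaxY 0.4400 | tΔX 1.1547 tΔY 2.0000
    t=0.3233 [x] (2,5)
    t=0.4400 [y] (2,6)
    t=1.4780 [x] (1,6)
    t=2.4400 [y] (1,7) — stop
  → r_2 = 2.4400
beam 3: φ=90°, α=240°
  cosα=-0.5000 sinα=-0.8660 | (3,5) | tMaxX 0.5600 tMaxY 0.9007 | tΔX 2.0000 tΔY 1.1547
    t=0.5600 [x] (2,5)
    t=0.9007 [y] (2,4)
    t=2.0554 [y] (2,3)
    t=2.5600 [x] (1,3)
    t=3.2101 [y] (1,2)
    t=4.3648 [y] (1,1)
    t=4.5600 [x] (0,1) — stop
  → r_3 = 4.5600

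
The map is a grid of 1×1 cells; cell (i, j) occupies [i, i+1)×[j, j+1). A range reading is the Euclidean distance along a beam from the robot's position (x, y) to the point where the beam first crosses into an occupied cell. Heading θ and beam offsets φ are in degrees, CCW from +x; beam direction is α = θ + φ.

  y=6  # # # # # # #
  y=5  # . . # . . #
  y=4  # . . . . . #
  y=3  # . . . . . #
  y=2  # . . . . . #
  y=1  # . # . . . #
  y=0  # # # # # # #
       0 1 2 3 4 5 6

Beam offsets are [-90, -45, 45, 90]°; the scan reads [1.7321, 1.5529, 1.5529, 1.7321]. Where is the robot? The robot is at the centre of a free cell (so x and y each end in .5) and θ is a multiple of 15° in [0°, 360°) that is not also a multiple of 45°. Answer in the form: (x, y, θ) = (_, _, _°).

(x, y, θ) = (4.5, 2.5, 300°)

Candidates: 23 free-cell centres × 16 headings = 368 poses. Raycast each; keep the one whose scan matches to 4 dp.
  (5.5, 2.5, 15°): beam 1 = 1.5529 ≠ 1.7321 ✗
  (3.5, 4.5, 60°): beam 1 = 2.8868 ≠ 1.7321 ✗
  (5.5, 4.5, 345°): beam 1 = 3.6235 ≠ 1.7321 ✗
  (3.5, 2.5, 150°): beam 1 = 4.0415 ≠ 1.7321 ✗
  …
  (4.5, 2.5, 300°): r_1=1.7321, r_2=1.5529, r_3=1.5529, r_4=1.7321 — all match ✓
No second candidate reproduces the full scan.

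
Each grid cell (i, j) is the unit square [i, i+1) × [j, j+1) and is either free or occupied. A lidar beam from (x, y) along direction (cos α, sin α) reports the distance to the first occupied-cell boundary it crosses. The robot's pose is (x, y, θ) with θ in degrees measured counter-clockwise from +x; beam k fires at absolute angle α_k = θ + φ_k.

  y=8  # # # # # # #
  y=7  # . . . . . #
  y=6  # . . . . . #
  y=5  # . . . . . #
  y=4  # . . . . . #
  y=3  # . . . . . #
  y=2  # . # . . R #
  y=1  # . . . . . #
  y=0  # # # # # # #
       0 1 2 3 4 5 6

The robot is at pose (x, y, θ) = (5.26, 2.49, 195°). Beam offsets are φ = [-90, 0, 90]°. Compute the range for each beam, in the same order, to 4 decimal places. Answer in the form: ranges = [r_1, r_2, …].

ranges = [5.7044, 4.4103, 1.5426]

beam 1: φ=-90°, α=105°
  d=(-0.2588,0.9659)  start (5,2)  tX=1.0046 tY=0.5280  stride 1/|dx|=3.8637 1/|dy|=1.0353
    cross y-line → (5,3), t=0.5280
    cross x-line → (4,3), t=1.0046
    cross y-line → (4,4), t=1.5633
    cross y-line → (4,5), t=2.5985
    cross y-line → (4,6), t=3.6338
    cross y-line → (4,7), t=4.6691
    cross x-line → (3,7), t=4.8683
    cross y-line → (3,8), t=5.7044 (wall)
  → r_1 = 5.7044
beam 2: φ=0°, α=195°
  d=(-0.9659,-0.2588)  start (5,2)  tX=0.2692 tY=1.8932  stride 1/|dx|=1.0353 1/|dy|=3.8637
    cross x-line → (4,2), t=0.2692
    cross x-line → (3,2), t=1.3044
    cross y-line → (3,1), t=1.8932
    cross x-line → (2,1), t=2.3397
    cross x-line → (1,1), t=3.3750
    cross x-line → (0,1), t=4.4103 (wall)
  → r_2 = 4.4103
beam 3: φ=90°, α=285°
  d=(0.2588,-0.9659)  start (5,2)  tX=2.8591 tY=0.5073  stride 1/|dx|=3.8637 1/|dy|=1.0353
    cross y-line → (5,1), t=0.5073
    cross y-line → (5,0), t=1.5426 (wall)
  → r_3 = 1.5426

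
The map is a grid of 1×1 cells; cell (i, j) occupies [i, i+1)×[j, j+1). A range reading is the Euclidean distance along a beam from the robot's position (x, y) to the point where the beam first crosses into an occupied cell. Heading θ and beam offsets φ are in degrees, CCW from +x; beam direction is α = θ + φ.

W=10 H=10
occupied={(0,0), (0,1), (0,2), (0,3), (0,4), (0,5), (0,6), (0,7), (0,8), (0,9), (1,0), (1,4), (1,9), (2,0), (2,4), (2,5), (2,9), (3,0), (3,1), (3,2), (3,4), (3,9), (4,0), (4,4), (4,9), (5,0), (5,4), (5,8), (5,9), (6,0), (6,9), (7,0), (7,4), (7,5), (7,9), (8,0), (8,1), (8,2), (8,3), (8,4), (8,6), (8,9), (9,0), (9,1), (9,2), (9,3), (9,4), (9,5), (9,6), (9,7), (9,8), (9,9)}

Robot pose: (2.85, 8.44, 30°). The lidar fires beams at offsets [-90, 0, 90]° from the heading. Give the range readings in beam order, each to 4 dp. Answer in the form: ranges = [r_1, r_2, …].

ranges = [3.9722, 1.1200, 0.6466]

beam 1: φ=-90°, α=300°
  dir = (cos 300°, sin 300°) = (0.5000, -0.8660); from cell (2,8)
  next x-line at t=0.3000, next y-line at t=0.5081; Δt_x=2.0000, Δt_y=1.1547
    x: enter (3,8) at t=0.3000
    y: enter (3,7) at t=0.5081
    y: enter (3,6) at t=1.6628
    x: enter (4,6) at t=2.3000
    y: enter (4,5) at t=2.8175
    y: enter (4,4) at t=3.9722 ← occupied
  → r_1 = 3.9722
beam 2: φ=0°, α=30°
  dir = (cos 30°, sin 30°) = (0.8660, 0.5000); from cell (2,8)
  next x-line at t=0.1732, next y-line at t=1.1200; Δt_x=1.1547, Δt_y=2.0000
    x: enter (3,8) at t=0.1732
    y: enter (3,9) at t=1.1200 ← occupied
  → r_2 = 1.1200
beam 3: φ=90°, α=120°
  dir = (cos 120°, sin 120°) = (-0.5000, 0.8660); from cell (2,8)
  next x-line at t=1.7000, next y-line at t=0.6466; Δt_x=2.0000, Δt_y=1.1547
    y: enter (2,9) at t=0.6466 ← occupied
  → r_3 = 0.6466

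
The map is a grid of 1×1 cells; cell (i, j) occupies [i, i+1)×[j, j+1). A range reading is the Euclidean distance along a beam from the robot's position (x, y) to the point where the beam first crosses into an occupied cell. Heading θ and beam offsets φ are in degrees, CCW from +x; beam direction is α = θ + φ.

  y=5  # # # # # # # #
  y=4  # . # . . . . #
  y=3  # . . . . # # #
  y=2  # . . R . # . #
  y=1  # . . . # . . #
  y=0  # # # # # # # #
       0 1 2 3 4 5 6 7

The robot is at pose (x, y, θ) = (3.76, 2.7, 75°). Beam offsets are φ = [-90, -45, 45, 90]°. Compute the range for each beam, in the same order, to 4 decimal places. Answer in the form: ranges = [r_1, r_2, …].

ranges = [1.2837, 1.4318, 1.5200, 2.8574]

beam 1: φ=-90°, α=345°
  dir = (cos 345°, sin 345°) = (0.9659, -0.2588); from cell (3,2)
  next x-line at t=0.2485, next y-line at t=2.7046; Δt_x=1.0353, Δt_y=3.8637
    x: enter (4,2) at t=0.2485
    x: enter (5,2) at t=1.2837 ← occupied
  → r_1 = 1.2837
beam 2: φ=-45°, α=30°
  dir = (cos 30°, sin 30°) = (0.8660, 0.5000); from cell (3,2)
  next x-line at t=0.2771, next y-line at t=0.6000; Δt_x=1.1547, Δt_y=2.0000
    x: enter (4,2) at t=0.2771
    y: enter (4,3) at t=0.6000
    x: enter (5,3) at t=1.4318 ← occupied
  → r_2 = 1.4318
beam 3: φ=45°, α=120°
  dir = (cos 120°, sin 120°) = (-0.5000, 0.8660); from cell (3,2)
  next x-line at t=1.5200, next y-line at t=0.3464; Δt_x=2.0000, Δt_y=1.1547
    y: enter (3,3) at t=0.3464
    y: enter (3,4) at t=1.5011
    x: enter (2,4) at t=1.5200 ← occupied
  → r_3 = 1.5200
beam 4: φ=90°, α=165°
  dir = (cos 165°, sin 165°) = (-0.9659, 0.2588); from cell (3,2)
  next x-line at t=0.7868, next y-line at t=1.1591; Δt_x=1.0353, Δt_y=3.8637
    x: enter (2,2) at t=0.7868
    y: enter (2,3) at t=1.1591
    x: enter (1,3) at t=1.8221
    x: enter (0,3) at t=2.8574 ← occupied
  → r_4 = 2.8574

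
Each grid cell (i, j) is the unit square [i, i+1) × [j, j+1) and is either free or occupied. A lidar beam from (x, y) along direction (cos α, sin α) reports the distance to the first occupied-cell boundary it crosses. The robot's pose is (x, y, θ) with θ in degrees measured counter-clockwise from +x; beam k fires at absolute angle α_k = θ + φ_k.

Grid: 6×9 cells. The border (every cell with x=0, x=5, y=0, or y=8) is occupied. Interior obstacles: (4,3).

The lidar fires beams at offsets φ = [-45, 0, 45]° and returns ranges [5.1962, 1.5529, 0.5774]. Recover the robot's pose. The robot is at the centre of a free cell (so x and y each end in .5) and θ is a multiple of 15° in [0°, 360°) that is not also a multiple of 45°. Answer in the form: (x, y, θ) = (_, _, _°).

Enumerate (i+0.5, j+0.5, θ) over the 27 free cells and 16 admissible headings. For each, cast all 3 beams and compare to the given ranges.
  (3.5, 7.5, 255°): beam 1 = 2.8868 ≠ 5.1962 ✗
  (1.5, 5.5, 30°): beam 1 = 3.6235 ≠ 5.1962 ✗
  (1.5, 4.5, 210°): beam 1 = 0.5176 ≠ 5.1962 ✗
  (3.5, 6.5, 345°): beam 1 = 2.8868 ≠ 5.1962 ✗
  …
  (4.5, 5.5, 285°): r_1=5.1962, r_2=1.5529, r_3=0.5774 — all match ✓
Only this pose fits every beam.

(x, y, θ) = (4.5, 5.5, 285°)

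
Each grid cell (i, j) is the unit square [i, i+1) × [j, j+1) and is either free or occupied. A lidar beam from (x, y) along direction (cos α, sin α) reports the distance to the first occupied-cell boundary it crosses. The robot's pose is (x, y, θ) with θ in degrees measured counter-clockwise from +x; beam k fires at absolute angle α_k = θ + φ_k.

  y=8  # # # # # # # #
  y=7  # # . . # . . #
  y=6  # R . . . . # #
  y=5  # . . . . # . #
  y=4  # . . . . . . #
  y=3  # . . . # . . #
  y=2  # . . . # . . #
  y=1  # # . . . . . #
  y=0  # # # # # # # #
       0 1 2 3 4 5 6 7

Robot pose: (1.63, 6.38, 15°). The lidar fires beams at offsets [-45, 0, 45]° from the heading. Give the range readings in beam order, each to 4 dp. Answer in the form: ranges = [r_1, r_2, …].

beam 1: φ=-45°, α=330°
  dir = (cos 330°, sin 330°) = (0.8660, -0.5000); from cell (1,6)
  next x-line at t=0.4272, next y-line at t=0.7600; Δt_x=1.1547, Δt_y=2.0000
    x: enter (2,6) at t=0.4272
    y: enter (2,5) at t=0.7600
    x: enter (3,5) at t=1.5819
    x: enter (4,5) at t=2.7366
    y: enter (4,4) at t=2.7600
    x: enter (5,4) at t=3.8913
    y: enter (5,3) at t=4.7600
    x: enter (6,3) at t=5.0460
    x: enter (7,3) at t=6.2007 ← occupied
  → r_1 = 6.2007
beam 2: φ=0°, α=15°
  dir = (cos 15°, sin 15°) = (0.9659, 0.2588); from cell (1,6)
  next x-line at t=0.3831, next y-line at t=2.3955; Δt_x=1.0353, Δt_y=3.8637
    x: enter (2,6) at t=0.3831
    x: enter (3,6) at t=1.4183
    y: enter (3,7) at t=2.3955
    x: enter (4,7) at t=2.4536 ← occupied
  → r_2 = 2.4536
beam 3: φ=45°, α=60°
  dir = (cos 60°, sin 60°) = (0.5000, 0.8660); from cell (1,6)
  next x-line at t=0.7400, next y-line at t=0.7159; Δt_x=2.0000, Δt_y=1.1547
    y: enter (1,7) at t=0.7159 ← occupied
  → r_3 = 0.7159

ranges = [6.2007, 2.4536, 0.7159]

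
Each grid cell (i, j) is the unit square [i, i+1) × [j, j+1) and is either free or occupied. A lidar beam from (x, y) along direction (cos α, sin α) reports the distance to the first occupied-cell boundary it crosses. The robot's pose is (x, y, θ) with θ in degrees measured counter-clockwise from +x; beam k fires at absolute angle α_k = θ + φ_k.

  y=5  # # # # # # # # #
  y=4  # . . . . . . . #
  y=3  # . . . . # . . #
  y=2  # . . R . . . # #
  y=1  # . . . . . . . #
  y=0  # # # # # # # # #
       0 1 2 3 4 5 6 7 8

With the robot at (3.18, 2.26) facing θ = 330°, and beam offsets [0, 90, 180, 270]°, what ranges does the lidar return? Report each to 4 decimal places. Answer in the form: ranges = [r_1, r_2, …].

beam 1: φ=0°, α=330°
  direction (0.8660, -0.5000); cell (3,2); t to first gridline: x 0.9469, y 0.5200 (then +1.1547 / +2.0000)
    (3,1) via y @ 0.5200
    (4,1) via x @ 0.9469
    (5,1) via x @ 2.1016
    (5,0) via y @ 2.5200  # hit
  → r_1 = 2.5200
beam 2: φ=90°, α=60°
  direction (0.5000, 0.8660); cell (3,2); t to first gridline: x 1.6400, y 0.8545 (then +2.0000 / +1.1547)
    (3,3) via y @ 0.8545
    (4,3) via x @ 1.6400
    (4,4) via y @ 2.0092
    (4,5) via y @ 3.1639  # hit
  → r_2 = 3.1639
beam 3: φ=180°, α=150°
  direction (-0.8660, 0.5000); cell (3,2); t to first gridline: x 0.2078, y 1.4800 (then +1.1547 / +2.0000)
    (2,2) via x @ 0.2078
    (1,2) via x @ 1.3625
    (1,3) via y @ 1.4800
    (0,3) via x @ 2.5172  # hit
  → r_3 = 2.5172
beam 4: φ=270°, α=240°
  direction (-0.5000, -0.8660); cell (3,2); t to first gridline: x 0.3600, y 0.3002 (then +2.0000 / +1.1547)
    (3,1) via y @ 0.3002
    (2,1) via x @ 0.3600
    (2,0) via y @ 1.4549  # hit
  → r_4 = 1.4549

ranges = [2.5200, 3.1639, 2.5172, 1.4549]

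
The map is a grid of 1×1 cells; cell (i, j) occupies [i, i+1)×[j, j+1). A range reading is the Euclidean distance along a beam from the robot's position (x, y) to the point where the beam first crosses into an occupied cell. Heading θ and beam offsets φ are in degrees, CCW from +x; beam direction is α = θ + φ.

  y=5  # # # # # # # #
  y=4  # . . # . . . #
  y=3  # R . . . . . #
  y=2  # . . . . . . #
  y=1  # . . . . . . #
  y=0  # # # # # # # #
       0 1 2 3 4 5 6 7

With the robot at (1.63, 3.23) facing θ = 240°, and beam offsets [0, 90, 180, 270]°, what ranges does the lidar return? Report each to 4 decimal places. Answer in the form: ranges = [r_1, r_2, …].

ranges = [1.2600, 4.4600, 2.0438, 0.7275]

beam 1: φ=0°, α=240°
  cosα=-0.5000 sinα=-0.8660 | (1,3) | tMaxX 1.2600 tMaxY 0.2656 | tΔX 2.0000 tΔY 1.1547
    t=0.2656 [y] (1,2)
    t=1.2600 [x] (0,2) — stop
  → r_1 = 1.2600
beam 2: φ=90°, α=330°
  cosα=0.8660 sinα=-0.5000 | (1,3) | tMaxX 0.4272 tMaxY 0.4600 | tΔX 1.1547 tΔY 2.0000
    t=0.4272 [x] (2,3)
    t=0.4600 [y] (2,2)
    t=1.5819 [x] (3,2)
    t=2.4600 [y] (3,1)
    t=2.7366 [x] (4,1)
    t=3.8913 [x] (5,1)
    t=4.4600 [y] (5,0) — stop
  → r_2 = 4.4600
beam 3: φ=180°, α=60°
  cosα=0.5000 sinα=0.8660 | (1,3) | tMaxX 0.7400 tMaxY 0.8891 | tΔX 2.0000 tΔY 1.1547
    t=0.7400 [x] (2,3)
    t=0.8891 [y] (2,4)
    t=2.0438 [y] (2,5) — stop
  → r_3 = 2.0438
beam 4: φ=270°, α=150°
  cosα=-0.8660 sinα=0.5000 | (1,3) | tMaxX 0.7275 tMaxY 1.5400 | tΔX 1.1547 tΔY 2.0000
    t=0.7275 [x] (0,3) — stop
  → r_4 = 0.7275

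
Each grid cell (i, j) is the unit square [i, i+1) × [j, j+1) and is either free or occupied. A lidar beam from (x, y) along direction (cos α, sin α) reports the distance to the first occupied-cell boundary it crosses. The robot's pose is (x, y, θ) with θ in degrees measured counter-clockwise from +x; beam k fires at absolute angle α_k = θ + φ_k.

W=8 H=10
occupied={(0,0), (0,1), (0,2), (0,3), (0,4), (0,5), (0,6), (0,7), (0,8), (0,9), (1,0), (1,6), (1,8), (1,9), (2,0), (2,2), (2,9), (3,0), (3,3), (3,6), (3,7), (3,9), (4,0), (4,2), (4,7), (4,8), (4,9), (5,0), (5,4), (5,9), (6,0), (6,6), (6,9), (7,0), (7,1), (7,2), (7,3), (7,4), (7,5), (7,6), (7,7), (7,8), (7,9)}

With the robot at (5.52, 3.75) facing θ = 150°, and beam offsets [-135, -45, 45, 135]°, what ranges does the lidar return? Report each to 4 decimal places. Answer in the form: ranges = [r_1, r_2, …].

beam 1: φ=-135°, α=15°
  d=(0.9659,0.2588)  start (5,3)  tX=0.4969 tY=0.9659  stride 1/|dx|=1.0353 1/|dy|=3.8637
    cross x-line → (6,3), t=0.4969
    cross y-line → (6,4), t=0.9659
    cross x-line → (7,4), t=1.5322 (wall)
  → r_1 = 1.5322
beam 2: φ=-45°, α=105°
  d=(-0.2588,0.9659)  start (5,3)  tX=2.0091 tY=0.2588  stride 1/|dx|=3.8637 1/|dy|=1.0353
    cross y-line → (5,4), t=0.2588 (wall)
  → r_2 = 0.2588
beam 3: φ=45°, α=195°
  d=(-0.9659,-0.2588)  start (5,3)  tX=0.5383 tY=2.8978  stride 1/|dx|=1.0353 1/|dy|=3.8637
    cross x-line → (4,3), t=0.5383
    cross x-line → (3,3), t=1.5736 (wall)
  → r_3 = 1.5736
beam 4: φ=135°, α=285°
  d=(0.2588,-0.9659)  start (5,3)  tX=1.8546 tY=0.7765  stride 1/|dx|=3.8637 1/|dy|=1.0353
    cross y-line → (5,2), t=0.7765
    cross y-line → (5,1), t=1.8117
    cross x-line → (6,1), t=1.8546
    cross y-line → (6,0), t=2.8470 (wall)
  → r_4 = 2.8470

ranges = [1.5322, 0.2588, 1.5736, 2.8470]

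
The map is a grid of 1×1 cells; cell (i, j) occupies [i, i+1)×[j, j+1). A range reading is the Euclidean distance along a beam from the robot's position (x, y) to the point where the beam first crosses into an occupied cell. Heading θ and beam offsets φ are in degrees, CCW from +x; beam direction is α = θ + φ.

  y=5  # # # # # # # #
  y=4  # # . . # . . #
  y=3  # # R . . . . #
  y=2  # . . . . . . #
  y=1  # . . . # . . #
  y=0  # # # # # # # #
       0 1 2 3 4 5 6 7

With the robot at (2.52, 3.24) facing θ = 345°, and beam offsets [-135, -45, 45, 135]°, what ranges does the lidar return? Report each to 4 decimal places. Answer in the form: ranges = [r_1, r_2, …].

beam 1: φ=-135°, α=210°
  d=(-0.8660,-0.5000)  start (2,3)  tX=0.6004 tY=0.4800  stride 1/|dx|=1.1547 1/|dy|=2.0000
    cross y-line → (2,2), t=0.4800
    cross x-line → (1,2), t=0.6004
    cross x-line → (0,2), t=1.7551 (wall)
  → r_1 = 1.7551
beam 2: φ=-45°, α=300°
  d=(0.5000,-0.8660)  start (2,3)  tX=0.9600 tY=0.2771  stride 1/|dx|=2.0000 1/|dy|=1.1547
    cross y-line → (2,2), t=0.2771
    cross x-line → (3,2), t=0.9600
    cross y-line → (3,1), t=1.4318
    cross y-line → (3,0), t=2.5865 (wall)
  → r_2 = 2.5865
beam 3: φ=45°, α=30°
  d=(0.8660,0.5000)  start (2,3)  tX=0.5543 tY=1.5200  stride 1/|dx|=1.1547 1/|dy|=2.0000
    cross x-line → (3,3), t=0.5543
    cross y-line → (3,4), t=1.5200
    cross x-line → (4,4), t=1.7090 (wall)
  → r_3 = 1.7090
beam 4: φ=135°, α=120°
  d=(-0.5000,0.8660)  start (2,3)  tX=1.0400 tY=0.8776  stride 1/|dx|=2.0000 1/|dy|=1.1547
    cross y-line → (2,4), t=0.8776
    cross x-line → (1,4), t=1.0400 (wall)
  → r_4 = 1.0400

ranges = [1.7551, 2.5865, 1.7090, 1.0400]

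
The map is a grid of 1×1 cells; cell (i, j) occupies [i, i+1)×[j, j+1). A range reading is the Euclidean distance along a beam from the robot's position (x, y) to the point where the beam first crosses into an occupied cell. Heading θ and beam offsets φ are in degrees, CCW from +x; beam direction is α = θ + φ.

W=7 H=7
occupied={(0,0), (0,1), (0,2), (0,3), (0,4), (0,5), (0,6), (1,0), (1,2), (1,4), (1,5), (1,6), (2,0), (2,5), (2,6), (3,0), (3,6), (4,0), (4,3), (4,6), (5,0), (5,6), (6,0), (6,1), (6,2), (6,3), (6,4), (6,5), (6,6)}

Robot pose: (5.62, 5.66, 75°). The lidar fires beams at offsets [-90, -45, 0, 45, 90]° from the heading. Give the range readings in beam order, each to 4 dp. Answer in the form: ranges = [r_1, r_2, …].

ranges = [0.3934, 0.4388, 0.3520, 0.3926, 1.3137]

beam 1: φ=-90°, α=345°
  cosα=0.9659 sinα=-0.2588 | (5,5) | tMaxX 0.3934 tMaxY 2.5500 | tΔX 1.0353 tΔY 3.8637
    t=0.3934 [x] (6,5) — stop
  → r_1 = 0.3934
beam 2: φ=-45°, α=30°
  cosα=0.8660 sinα=0.5000 | (5,5) | tMaxX 0.4388 tMaxY 0.6800 | tΔX 1.1547 tΔY 2.0000
    t=0.4388 [x] (6,5) — stop
  → r_2 = 0.4388
beam 3: φ=0°, α=75°
  cosα=0.2588 sinα=0.9659 | (5,5) | tMaxX 1.4682 tMaxY 0.3520 | tΔX 3.8637 tΔY 1.0353
    t=0.3520 [y] (5,6) — stop
  → r_3 = 0.3520
beam 4: φ=45°, α=120°
  cosα=-0.5000 sinα=0.8660 | (5,5) | tMaxX 1.2400 tMaxY 0.3926 | tΔX 2.0000 tΔY 1.1547
    t=0.3926 [y] (5,6) — stop
  → r_4 = 0.3926
beam 5: φ=90°, α=165°
  cosα=-0.9659 sinα=0.2588 | (5,5) | tMaxX 0.6419 tMaxY 1.3137 | tΔX 1.0353 tΔY 3.8637
    t=0.6419 [x] (4,5)
    t=1.3137 [y] (4,6) — stop
  → r_5 = 1.3137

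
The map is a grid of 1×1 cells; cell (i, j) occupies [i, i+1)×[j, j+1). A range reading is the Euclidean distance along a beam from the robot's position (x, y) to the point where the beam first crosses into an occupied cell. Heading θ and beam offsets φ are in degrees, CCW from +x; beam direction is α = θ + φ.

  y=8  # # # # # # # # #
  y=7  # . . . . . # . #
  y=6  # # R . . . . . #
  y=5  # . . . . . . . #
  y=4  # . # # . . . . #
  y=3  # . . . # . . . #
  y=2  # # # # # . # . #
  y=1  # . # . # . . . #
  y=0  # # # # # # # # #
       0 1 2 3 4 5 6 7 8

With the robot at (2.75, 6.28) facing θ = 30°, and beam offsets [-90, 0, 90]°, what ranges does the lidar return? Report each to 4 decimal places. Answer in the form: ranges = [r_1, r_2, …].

beam 1: φ=-90°, α=300°
  cosα=0.5000 sinα=-0.8660 | (2,6) | tMaxX 0.5000 tMaxY 0.3233 | tΔX 2.0000 tΔY 1.1547
    t=0.3233 [y] (2,5)
    t=0.5000 [x] (3,5)
    t=1.4780 [y] (3,4) — stop
  → r_1 = 1.4780
beam 2: φ=0°, α=30°
  cosα=0.8660 sinα=0.5000 | (2,6) | tMaxX 0.2887 tMaxY 1.4400 | tΔX 1.1547 tΔY 2.0000
    t=0.2887 [x] (3,6)
    t=1.4400 [y] (3,7)
    t=1.4434 [x] (4,7)
    t=2.5981 [x] (5,7)
    t=3.4400 [y] (5,8) — stop
  → r_2 = 3.4400
beam 3: φ=90°, α=120°
  cosα=-0.5000 sinα=0.8660 | (2,6) | tMaxX 1.5000 tMaxY 0.8314 | tΔX 2.0000 tΔY 1.1547
    t=0.8314 [y] (2,7)
    t=1.5000 [x] (1,7)
    t=1.9861 [y] (1,8) — stop
  → r_3 = 1.9861

ranges = [1.4780, 3.4400, 1.9861]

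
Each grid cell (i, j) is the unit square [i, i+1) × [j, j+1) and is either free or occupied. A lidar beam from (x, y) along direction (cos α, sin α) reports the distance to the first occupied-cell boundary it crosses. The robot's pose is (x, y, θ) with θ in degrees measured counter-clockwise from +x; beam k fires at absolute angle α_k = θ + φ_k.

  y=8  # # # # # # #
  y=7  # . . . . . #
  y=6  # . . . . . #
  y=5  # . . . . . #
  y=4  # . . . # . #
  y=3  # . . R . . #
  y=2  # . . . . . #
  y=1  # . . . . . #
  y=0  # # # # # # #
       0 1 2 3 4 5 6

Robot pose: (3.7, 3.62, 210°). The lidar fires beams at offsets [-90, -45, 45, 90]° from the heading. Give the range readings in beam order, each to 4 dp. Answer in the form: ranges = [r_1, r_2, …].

ranges = [5.0576, 2.7952, 2.7124, 3.0253]

beam 1: φ=-90°, α=120°
  dir = (cos 120°, sin 120°) = (-0.5000, 0.8660); from cell (3,3)
  next x-line at t=1.4000, next y-line at t=0.4388; Δt_x=2.0000, Δt_y=1.1547
    y: enter (3,4) at t=0.4388
    x: enter (2,4) at t=1.4000
    y: enter (2,5) at t=1.5935
    y: enter (2,6) at t=2.7482
    x: enter (1,6) at t=3.4000
    y: enter (1,7) at t=3.9029
    y: enter (1,8) at t=5.0576 ← occupied
  → r_1 = 5.0576
beam 2: φ=-45°, α=165°
  dir = (cos 165°, sin 165°) = (-0.9659, 0.2588); from cell (3,3)
  next x-line at t=0.7247, next y-line at t=1.4682; Δt_x=1.0353, Δt_y=3.8637
    x: enter (2,3) at t=0.7247
    y: enter (2,4) at t=1.4682
    x: enter (1,4) at t=1.7600
    x: enter (0,4) at t=2.7952 ← occupied
  → r_2 = 2.7952
beam 3: φ=45°, α=255°
  dir = (cos 255°, sin 255°) = (-0.2588, -0.9659); from cell (3,3)
  next x-line at t=2.7046, next y-line at t=0.6419; Δt_x=3.8637, Δt_y=1.0353
    y: enter (3,2) at t=0.6419
    y: enter (3,1) at t=1.6771
    x: enter (2,1) at t=2.7046
    y: enter (2,0) at t=2.7124 ← occupied
  → r_3 = 2.7124
beam 4: φ=90°, α=300°
  dir = (cos 300°, sin 300°) = (0.5000, -0.8660); from cell (3,3)
  next x-line at t=0.6000, next y-line at t=0.7159; Δt_x=2.0000, Δt_y=1.1547
    x: enter (4,3) at t=0.6000
    y: enter (4,2) at t=0.7159
    y: enter (4,1) at t=1.8706
    x: enter (5,1) at t=2.6000
    y: enter (5,0) at t=3.0253 ← occupied
  → r_4 = 3.0253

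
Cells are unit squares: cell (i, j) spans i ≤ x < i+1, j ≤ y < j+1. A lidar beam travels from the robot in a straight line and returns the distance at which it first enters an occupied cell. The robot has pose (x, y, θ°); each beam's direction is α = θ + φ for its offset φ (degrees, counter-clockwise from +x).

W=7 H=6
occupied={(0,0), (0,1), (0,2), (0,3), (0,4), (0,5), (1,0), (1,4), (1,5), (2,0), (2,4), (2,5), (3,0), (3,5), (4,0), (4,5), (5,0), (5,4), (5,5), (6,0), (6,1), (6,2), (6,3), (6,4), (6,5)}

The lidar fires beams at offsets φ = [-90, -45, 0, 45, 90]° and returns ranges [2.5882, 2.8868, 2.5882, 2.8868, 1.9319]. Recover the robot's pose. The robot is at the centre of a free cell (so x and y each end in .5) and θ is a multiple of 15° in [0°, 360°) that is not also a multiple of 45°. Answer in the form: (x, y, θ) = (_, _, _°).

(x, y, θ) = (3.5, 3.5, 285°)

The pose lattice has 17·16 = 272 candidates. Test each by forward raycasting.
  (4.5, 2.5, 60°): beam 1 = 1.7321 ≠ 2.5882 ✗
  (1.5, 3.5, 240°): beam 1 = 0.5774 ≠ 2.5882 ✗
  (1.5, 3.5, 105°): beam 1 = 3.6235 ≠ 2.5882 ✗
  (2.5, 2.5, 285°): beam 1 = 1.5529 ≠ 2.5882 ✗
  (5.5, 2.5, 30°): beam 1 = 1.0000 ≠ 2.5882 ✗
  …
  (3.5, 3.5, 285°): r_1=2.5882, r_2=2.8868, r_3=2.5882, r_4=2.8868, r_5=1.9319 — all match ✓
Unique over the lattice → pose = (3.5, 3.5, 285°).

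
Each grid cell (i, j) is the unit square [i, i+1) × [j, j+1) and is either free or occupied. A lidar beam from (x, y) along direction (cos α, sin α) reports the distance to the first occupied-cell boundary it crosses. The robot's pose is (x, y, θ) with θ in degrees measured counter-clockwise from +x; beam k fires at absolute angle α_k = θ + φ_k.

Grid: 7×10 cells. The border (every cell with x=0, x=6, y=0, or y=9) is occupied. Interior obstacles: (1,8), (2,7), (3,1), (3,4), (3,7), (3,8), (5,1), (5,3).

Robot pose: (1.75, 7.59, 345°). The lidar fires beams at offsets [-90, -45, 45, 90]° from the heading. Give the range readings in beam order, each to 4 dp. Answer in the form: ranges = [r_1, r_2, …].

beam 1: φ=-90°, α=255°
  dir = (cos 255°, sin 255°) = (-0.2588, -0.9659); from cell (1,7)
  next x-line at t=2.8978, next y-line at t=0.6108; Δt_x=3.8637, Δt_y=1.0353
    y: enter (1,6) at t=0.6108
    y: enter (1,5) at t=1.6461
    y: enter (1,4) at t=2.6814
    x: enter (0,4) at t=2.8978 ← occupied
  → r_1 = 2.8978
beam 2: φ=-45°, α=300°
  dir = (cos 300°, sin 300°) = (0.5000, -0.8660); from cell (1,7)
  next x-line at t=0.5000, next y-line at t=0.6813; Δt_x=2.0000, Δt_y=1.1547
    x: enter (2,7) at t=0.5000 ← occupied
  → r_2 = 0.5000
beam 3: φ=45°, α=30°
  dir = (cos 30°, sin 30°) = (0.8660, 0.5000); from cell (1,7)
  next x-line at t=0.2887, next y-line at t=0.8200; Δt_x=1.1547, Δt_y=2.0000
    x: enter (2,7) at t=0.2887 ← occupied
  → r_3 = 0.2887
beam 4: φ=90°, α=75°
  dir = (cos 75°, sin 75°) = (0.2588, 0.9659); from cell (1,7)
  next x-line at t=0.9659, next y-line at t=0.4245; Δt_x=3.8637, Δt_y=1.0353
    y: enter (1,8) at t=0.4245 ← occupied
  → r_4 = 0.4245

ranges = [2.8978, 0.5000, 0.2887, 0.4245]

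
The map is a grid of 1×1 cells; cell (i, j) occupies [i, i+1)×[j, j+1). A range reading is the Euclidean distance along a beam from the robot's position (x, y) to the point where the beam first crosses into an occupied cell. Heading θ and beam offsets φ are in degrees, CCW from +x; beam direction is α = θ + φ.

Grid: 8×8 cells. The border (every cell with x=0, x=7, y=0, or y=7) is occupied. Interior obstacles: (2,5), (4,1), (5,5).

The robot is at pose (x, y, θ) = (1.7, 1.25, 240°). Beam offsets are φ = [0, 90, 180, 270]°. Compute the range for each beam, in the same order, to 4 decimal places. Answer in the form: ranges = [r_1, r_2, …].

ranges = [0.2887, 0.5000, 6.6395, 0.8083]

beam 1: φ=0°, α=240°
  cosα=-0.5000 sinα=-0.8660 | (1,1) | tMaxX 1.4000 tMaxY 0.2887 | tΔX 2.0000 tΔY 1.1547
    t=0.2887 [y] (1,0) — stop
  → r_1 = 0.2887
beam 2: φ=90°, α=330°
  cosα=0.8660 sinα=-0.5000 | (1,1) | tMaxX 0.3464 tMaxY 0.5000 | tΔX 1.1547 tΔY 2.0000
    t=0.3464 [x] (2,1)
    t=0.5000 [y] (2,0) — stop
  → r_2 = 0.5000
beam 3: φ=180°, α=60°
  cosα=0.5000 sinα=0.8660 | (1,1) | tMaxX 0.6000 tMaxY 0.8660 | tΔX 2.0000 tΔY 1.1547
    t=0.6000 [x] (2,1)
    t=0.8660 [y] (2,2)
    t=2.0207 [y] (2,3)
    t=2.6000 [x] (3,3)
    t=3.1754 [y] (3,4)
    t=4.3301 [y] (3,5)
    t=4.6000 [x] (4,5)
    t=5.4848 [y] (4,6)
    t=6.6000 [x] (5,6)
    t=6.6395 [y] (5,7) — stop
  → r_3 = 6.6395
beam 4: φ=270°, α=150°
  cosα=-0.8660 sinα=0.5000 | (1,1) | tMaxX 0.8083 tMaxY 1.5000 | tΔX 1.1547 tΔY 2.0000
    t=0.8083 [x] (0,1) — stop
  → r_4 = 0.8083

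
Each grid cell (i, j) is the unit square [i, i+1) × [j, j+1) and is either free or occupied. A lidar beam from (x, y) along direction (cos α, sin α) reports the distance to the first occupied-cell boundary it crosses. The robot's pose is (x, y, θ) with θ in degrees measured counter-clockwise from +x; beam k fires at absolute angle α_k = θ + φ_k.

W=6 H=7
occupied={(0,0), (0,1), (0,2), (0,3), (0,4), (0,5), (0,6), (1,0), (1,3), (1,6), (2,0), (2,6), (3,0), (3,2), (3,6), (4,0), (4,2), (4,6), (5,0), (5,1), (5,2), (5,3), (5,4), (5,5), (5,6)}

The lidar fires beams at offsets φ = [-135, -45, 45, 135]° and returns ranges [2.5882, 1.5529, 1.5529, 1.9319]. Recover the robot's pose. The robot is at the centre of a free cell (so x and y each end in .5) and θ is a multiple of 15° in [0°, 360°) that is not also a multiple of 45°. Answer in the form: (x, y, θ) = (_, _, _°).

The pose lattice has 17·16 = 272 candidates. Test each by forward raycasting.
  (1.5, 1.5, 330°): beam 1 = 0.5176 ≠ 2.5882 ✗
  (4.5, 4.5, 255°): beam 1 = 1.7321 ≠ 2.5882 ✗
  (3.5, 3.5, 75°): beam 1 = 0.5774 ≠ 2.5882 ✗
  (1.5, 2.5, 60°): beam 1 = 1.5529 ≠ 2.5882 ✗
  …
  (2.5, 4.5, 150°): r_1=2.5882, r_2=1.5529, r_3=1.5529, r_4=1.9319 — all match ✓
Unique over the lattice → pose = (2.5, 4.5, 150°).

(x, y, θ) = (2.5, 4.5, 150°)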